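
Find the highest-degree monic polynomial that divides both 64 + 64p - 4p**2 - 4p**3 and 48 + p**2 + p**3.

By polynomial division,
  -4p**3 - 4p**2 + 64p + 64 = (-4)(p**3 + p**2 + 48) + (64p + 256)
  p**3 + p**2 + 48 = ((1/64)p**2 - (3/64)p + 3/16)(64p + 256) + (0)
Last nonzero remainder: 64p + 256. Dividing through by 64 gives the monic gcd p + 4.

4 + p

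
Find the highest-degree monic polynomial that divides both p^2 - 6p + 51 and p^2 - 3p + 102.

1

Repeated division with remainder:
  p^2 - 6p + 51 = (p^2 - 3p + 102) + (-3p - 51)
  p^2 - 3p + 102 = (-(1/3)p + 20/3)(-3p - 51) + (442)
  -3p - 51 = (-(3/442)p - 3/26)(442) + (0)
The last nonzero remainder is the constant 442, so the polynomials are coprime and gcd = 1.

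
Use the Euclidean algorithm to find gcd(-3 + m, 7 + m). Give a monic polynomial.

By polynomial division,
  m - 3 = (m + 7) + (-10)
  m + 7 = (-(1/10)m - 7/10)(-10) + (0)
The last nonzero remainder is the constant -10, so the polynomials are coprime and gcd = 1.

1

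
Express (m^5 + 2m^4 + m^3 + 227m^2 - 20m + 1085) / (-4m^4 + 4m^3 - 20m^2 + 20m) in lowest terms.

(-m^3 - 2m^2 + 4m - 217)/(4m^2 - 4m)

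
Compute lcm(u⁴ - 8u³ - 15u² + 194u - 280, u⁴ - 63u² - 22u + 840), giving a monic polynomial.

u⁵ - 2u⁴ - 63u³ + 104u² + 884u - 1680

Apply the Euclidean algorithm:
  u⁴ - 8u³ - 15u² + 194u - 280 = (u⁴ - 63u² - 22u + 840) + (-8u³ + 48u² + 216u - 1120)
  u⁴ - 63u² - 22u + 840 = (-(1/8)u - 3/4)(-8u³ + 48u² + 216u - 1120) + (0)
Last nonzero remainder: -8u³ + 48u² + 216u - 1120. Dividing through by -8 gives the monic gcd u³ - 6u² - 27u + 140.
Then lcm(f, g) = f·g / gcd(f, g); expanding and making the result monic gives the answer.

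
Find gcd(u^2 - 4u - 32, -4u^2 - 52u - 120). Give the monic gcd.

1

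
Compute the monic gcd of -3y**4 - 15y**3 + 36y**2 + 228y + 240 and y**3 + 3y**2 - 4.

y**2 + 4y + 4

By polynomial division,
  -3y**4 - 15y**3 + 36y**2 + 228y + 240 = (-3y - 6)(y**3 + 3y**2 - 4) + (54y**2 + 216y + 216)
  y**3 + 3y**2 - 4 = ((1/54)y - 1/54)(54y**2 + 216y + 216) + (0)
Last nonzero remainder: 54y**2 + 216y + 216. Dividing through by 54 gives the monic gcd y**2 + 4y + 4.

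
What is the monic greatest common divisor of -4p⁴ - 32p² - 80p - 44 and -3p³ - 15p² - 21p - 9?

Apply the Euclidean algorithm:
  -4p⁴ - 32p² - 80p - 44 = ((4/3)p - 20/3)(-3p³ - 15p² - 21p - 9) + (-104p² - 208p - 104)
  -3p³ - 15p² - 21p - 9 = ((3/104)p + 9/104)(-104p² - 208p - 104) + (0)
Last nonzero remainder: -104p² - 208p - 104. Dividing through by -104 gives the monic gcd p² + 2p + 1.

p² + 2p + 1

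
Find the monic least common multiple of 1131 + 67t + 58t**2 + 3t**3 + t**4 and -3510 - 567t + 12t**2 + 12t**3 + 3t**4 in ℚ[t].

Repeated division with remainder:
  t**4 + 3t**3 + 58t**2 + 67t + 1131 = (1/3)(3t**4 + 12t**3 + 12t**2 - 567t - 3510) + (-t**3 + 54t**2 + 256t + 2301)
  3t**4 + 12t**3 + 12t**2 - 567t - 3510 = (-3t - 174)(-t**3 + 54t**2 + 256t + 2301) + (10176t**2 + 50880t + 396864)
  -t**3 + 54t**2 + 256t + 2301 = (-(1/10176)t + 59/10176)(10176t**2 + 50880t + 396864) + (0)
Last nonzero remainder: 10176t**2 + 50880t + 396864. Dividing through by 10176 gives the monic gcd t**2 + 5t + 39.
Then lcm(f, g) = f·g / gcd(f, g); expanding and making the result monic gives the answer.

-33930 - 3141t - 676t**2 - 81t**3 + 25t**4 + 2t**5 + t**6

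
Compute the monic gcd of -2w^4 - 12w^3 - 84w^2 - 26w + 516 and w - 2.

w - 2

Apply the Euclidean algorithm:
  -2w^4 - 12w^3 - 84w^2 - 26w + 516 = (-2w^3 - 16w^2 - 116w - 258)(w - 2) + (0)
The last nonzero remainder w - 2 is already monic.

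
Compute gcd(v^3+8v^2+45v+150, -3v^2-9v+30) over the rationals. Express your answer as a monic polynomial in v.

v+5

Apply the Euclidean algorithm:
  v^3+8v^2+45v+150 = (-(1/3)v-5/3)(-3v^2-9v+30) + (40v+200)
  -3v^2-9v+30 = (-(3/40)v+3/20)(40v+200) + (0)
Last nonzero remainder: 40v+200. Dividing through by 40 gives the monic gcd v+5.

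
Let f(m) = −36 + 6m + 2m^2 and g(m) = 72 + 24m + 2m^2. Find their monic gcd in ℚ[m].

Repeated division with remainder:
  2m^2 + 6m − 36 = (2m^2 + 24m + 72) + (−18m − 108)
  2m^2 + 24m + 72 = (−(1/9)m − 2/3)(−18m − 108) + (0)
Last nonzero remainder: −18m − 108. Dividing through by −18 gives the monic gcd m + 6.

6 + m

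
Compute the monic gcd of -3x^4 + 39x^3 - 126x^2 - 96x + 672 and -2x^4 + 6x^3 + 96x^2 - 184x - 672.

Euclidean algorithm in ℚ[x]:
  -3x^4 + 39x^3 - 126x^2 - 96x + 672 = (3/2)(-2x^4 + 6x^3 + 96x^2 - 184x - 672) + (30x^3 - 270x^2 + 180x + 1680)
  -2x^4 + 6x^3 + 96x^2 - 184x - 672 = (-(1/15)x - 2/5)(30x^3 - 270x^2 + 180x + 1680) + (0)
Last nonzero remainder: 30x^3 - 270x^2 + 180x + 1680. Dividing through by 30 gives the monic gcd x^3 - 9x^2 + 6x + 56.

x^3 - 9x^2 + 6x + 56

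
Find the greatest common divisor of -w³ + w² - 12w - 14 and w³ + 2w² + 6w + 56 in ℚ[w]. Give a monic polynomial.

w² - 2w + 14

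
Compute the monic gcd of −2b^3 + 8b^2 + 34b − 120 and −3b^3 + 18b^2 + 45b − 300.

Euclidean algorithm in ℚ[b]:
  −2b^3 + 8b^2 + 34b − 120 = (2/3)(−3b^3 + 18b^2 + 45b − 300) + (−4b^2 + 4b + 80)
  −3b^3 + 18b^2 + 45b − 300 = ((3/4)b − 15/4)(−4b^2 + 4b + 80) + (0)
Last nonzero remainder: −4b^2 + 4b + 80. Dividing through by −4 gives the monic gcd b^2 − b − 20.

b^2 − b − 20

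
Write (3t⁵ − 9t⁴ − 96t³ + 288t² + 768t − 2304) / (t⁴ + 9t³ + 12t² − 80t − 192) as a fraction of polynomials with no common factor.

Euclidean algorithm in ℚ[t]:
  3t⁵ − 9t⁴ − 96t³ + 288t² + 768t − 2304 = (3t − 36)(t⁴ + 9t³ + 12t² − 80t − 192) + (192t³ + 960t² − 1536t − 9216)
  t⁴ + 9t³ + 12t² − 80t − 192 = ((1/192)t + 1/48)(192t³ + 960t² − 1536t − 9216) + (0)
Last nonzero remainder: 192t³ + 960t² − 1536t − 9216. Dividing through by 192 gives the monic gcd t³ + 5t² − 8t − 48.
Cancel t³ + 5t² − 8t − 48 from numerator and denominator to get the reduced form.

(3t² − 24t + 48)/(t + 4)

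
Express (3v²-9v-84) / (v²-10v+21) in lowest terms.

(3v+12)/(v-3)

Euclidean algorithm in ℚ[v]:
  3v²-9v-84 = (3)(v²-10v+21) + (21v-147)
  v²-10v+21 = ((1/21)v-1/7)(21v-147) + (0)
Last nonzero remainder: 21v-147. Dividing through by 21 gives the monic gcd v-7.
Cancel v-7 from numerator and denominator to get the reduced form.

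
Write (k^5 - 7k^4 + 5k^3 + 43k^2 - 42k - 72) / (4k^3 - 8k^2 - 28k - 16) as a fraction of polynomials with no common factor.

Repeated division with remainder:
  k^5 - 7k^4 + 5k^3 + 43k^2 - 42k - 72 = ((1/4)k^2 - (5/4)k + 1/2)(4k^3 - 8k^2 - 28k - 16) + (16k^2 - 48k - 64)
  4k^3 - 8k^2 - 28k - 16 = ((1/4)k + 1/4)(16k^2 - 48k - 64) + (0)
Last nonzero remainder: 16k^2 - 48k - 64. Dividing through by 16 gives the monic gcd k^2 - 3k - 4.
Cancel k^2 - 3k - 4 from numerator and denominator to get the reduced form.

(k^3 - 4k^2 - 3k + 18)/(4k + 4)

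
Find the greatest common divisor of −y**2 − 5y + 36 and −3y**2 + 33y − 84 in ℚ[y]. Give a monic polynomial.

y − 4

Apply the Euclidean algorithm:
  −y**2 − 5y + 36 = (1/3)(−3y**2 + 33y − 84) + (−16y + 64)
  −3y**2 + 33y − 84 = ((3/16)y − 21/16)(−16y + 64) + (0)
Last nonzero remainder: −16y + 64. Dividing through by −16 gives the monic gcd y − 4.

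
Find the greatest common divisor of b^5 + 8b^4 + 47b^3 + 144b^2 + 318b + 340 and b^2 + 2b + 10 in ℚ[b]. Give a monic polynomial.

By polynomial division,
  b^5 + 8b^4 + 47b^3 + 144b^2 + 318b + 340 = (b^3 + 6b^2 + 25b + 34)(b^2 + 2b + 10) + (0)
The last nonzero remainder b^2 + 2b + 10 is already monic.

b^2 + 2b + 10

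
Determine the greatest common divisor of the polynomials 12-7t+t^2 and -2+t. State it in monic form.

1

By polynomial division,
  t^2-7t+12 = (t-5)(t-2) + (2)
  t-2 = ((1/2)t-1)(2) + (0)
The last nonzero remainder is the constant 2, so the polynomials are coprime and gcd = 1.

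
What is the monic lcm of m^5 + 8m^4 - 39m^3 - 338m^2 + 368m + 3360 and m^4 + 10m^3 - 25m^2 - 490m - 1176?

m^6 + m^5 - 95m^4 - 65m^3 + 2734m^2 + 784m - 23520

Apply the Euclidean algorithm:
  m^5 + 8m^4 - 39m^3 - 338m^2 + 368m + 3360 = (m - 2)(m^4 + 10m^3 - 25m^2 - 490m - 1176) + (6m^3 + 102m^2 + 564m + 1008)
  m^4 + 10m^3 - 25m^2 - 490m - 1176 = ((1/6)m - 7/6)(6m^3 + 102m^2 + 564m + 1008) + (0)
Last nonzero remainder: 6m^3 + 102m^2 + 564m + 1008. Dividing through by 6 gives the monic gcd m^3 + 17m^2 + 94m + 168.
Then lcm(f, g) = f·g / gcd(f, g); expanding and making the result monic gives the answer.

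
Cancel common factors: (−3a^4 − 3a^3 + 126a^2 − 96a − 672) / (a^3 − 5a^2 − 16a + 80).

Apply the Euclidean algorithm:
  −3a^4 − 3a^3 + 126a^2 − 96a − 672 = (−3a − 18)(a^3 − 5a^2 − 16a + 80) + (−12a^2 − 144a + 768)
  a^3 − 5a^2 − 16a + 80 = (−(1/12)a + 17/12)(−12a^2 − 144a + 768) + (252a − 1008)
  −12a^2 − 144a + 768 = (−(1/21)a − 16/21)(252a − 1008) + (0)
Last nonzero remainder: 252a − 1008. Dividing through by 252 gives the monic gcd a − 4.
Cancel a − 4 from numerator and denominator to get the reduced form.

(−3a^3 − 15a^2 + 66a + 168)/(a^2 − a − 20)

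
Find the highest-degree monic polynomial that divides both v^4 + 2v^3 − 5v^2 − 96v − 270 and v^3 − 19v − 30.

By polynomial division,
  v^4 + 2v^3 − 5v^2 − 96v − 270 = (v + 2)(v^3 − 19v − 30) + (14v^2 − 28v − 210)
  v^3 − 19v − 30 = ((1/14)v + 1/7)(14v^2 − 28v − 210) + (0)
Last nonzero remainder: 14v^2 − 28v − 210. Dividing through by 14 gives the monic gcd v^2 − 2v − 15.

v^2 − 2v − 15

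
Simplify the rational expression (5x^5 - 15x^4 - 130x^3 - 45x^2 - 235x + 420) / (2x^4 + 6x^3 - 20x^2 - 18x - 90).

(5x^3 - 20x^2 - 125x + 140)/(2x^2 + 4x - 30)

Repeated division with remainder:
  5x^5 - 15x^4 - 130x^3 - 45x^2 - 235x + 420 = ((5/2)x - 15)(2x^4 + 6x^3 - 20x^2 - 18x - 90) + (10x^3 - 300x^2 - 280x - 930)
  2x^4 + 6x^3 - 20x^2 - 18x - 90 = ((1/5)x + 33/5)(10x^3 - 300x^2 - 280x - 930) + (2016x^2 + 2016x + 6048)
  10x^3 - 300x^2 - 280x - 930 = ((5/1008)x - 155/1008)(2016x^2 + 2016x + 6048) + (0)
Last nonzero remainder: 2016x^2 + 2016x + 6048. Dividing through by 2016 gives the monic gcd x^2 + x + 3.
Cancel x^2 + x + 3 from numerator and denominator to get the reduced form.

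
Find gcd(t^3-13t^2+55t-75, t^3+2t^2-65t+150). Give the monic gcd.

t^2-8t+15

By polynomial division,
  t^3-13t^2+55t-75 = (t^3+2t^2-65t+150) + (-15t^2+120t-225)
  t^3+2t^2-65t+150 = (-(1/15)t-2/3)(-15t^2+120t-225) + (0)
Last nonzero remainder: -15t^2+120t-225. Dividing through by -15 gives the monic gcd t^2-8t+15.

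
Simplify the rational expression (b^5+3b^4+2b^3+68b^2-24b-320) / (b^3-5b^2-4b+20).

(b^3+3b^2+6b+80)/(b-5)

By polynomial division,
  b^5+3b^4+2b^3+68b^2-24b-320 = (b^2+8b+46)(b^3-5b^2-4b+20) + (310b^2-1240)
  b^3-5b^2-4b+20 = ((1/310)b-1/62)(310b^2-1240) + (0)
Last nonzero remainder: 310b^2-1240. Dividing through by 310 gives the monic gcd b^2-4.
Cancel b^2-4 from numerator and denominator to get the reduced form.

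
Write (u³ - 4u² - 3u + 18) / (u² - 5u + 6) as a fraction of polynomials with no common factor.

(u² - u - 6)/(u - 2)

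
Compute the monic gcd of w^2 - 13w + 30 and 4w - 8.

1

Repeated division with remainder:
  w^2 - 13w + 30 = ((1/4)w - 11/4)(4w - 8) + (8)
  4w - 8 = ((1/2)w - 1)(8) + (0)
The last nonzero remainder is the constant 8, so the polynomials are coprime and gcd = 1.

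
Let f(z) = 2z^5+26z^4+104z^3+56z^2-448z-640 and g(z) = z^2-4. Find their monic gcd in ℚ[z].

z^2-4

Repeated division with remainder:
  2z^5+26z^4+104z^3+56z^2-448z-640 = (2z^3+26z^2+112z+160)(z^2-4) + (0)
The last nonzero remainder z^2-4 is already monic.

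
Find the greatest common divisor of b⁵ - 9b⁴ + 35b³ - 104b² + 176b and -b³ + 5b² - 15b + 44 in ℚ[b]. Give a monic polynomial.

b³ - 5b² + 15b - 44

Euclidean algorithm in ℚ[b]:
  b⁵ - 9b⁴ + 35b³ - 104b² + 176b = (-b² + 4b)(-b³ + 5b² - 15b + 44) + (0)
Last nonzero remainder: -b³ + 5b² - 15b + 44. Dividing through by -1 gives the monic gcd b³ - 5b² + 15b - 44.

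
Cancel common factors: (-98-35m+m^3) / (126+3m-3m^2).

(-14-7m-m^2)/(18+3m)

Apply the Euclidean algorithm:
  m^3-35m-98 = (-(1/3)m-1/3)(-3m^2+3m+126) + (8m-56)
  -3m^2+3m+126 = (-(3/8)m-9/4)(8m-56) + (0)
Last nonzero remainder: 8m-56. Dividing through by 8 gives the monic gcd m-7.
Cancel m-7 from numerator and denominator to get the reduced form.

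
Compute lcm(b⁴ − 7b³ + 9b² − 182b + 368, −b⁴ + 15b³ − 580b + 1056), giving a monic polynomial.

Repeated division with remainder:
  b⁴ − 7b³ + 9b² − 182b + 368 = (−1)(−b⁴ + 15b³ − 580b + 1056) + (8b³ + 9b² − 762b + 1424)
  −b⁴ + 15b³ − 580b + 1056 = (−(1/8)b + 129/64)(8b³ + 9b² − 762b + 1424) + (−(7257/64)b² + (36285/32)b − 7257/4)
  8b³ + 9b² − 762b + 1424 = (−(512/7257)b − 5696/7257)(−(7257/64)b² + (36285/32)b − 7257/4) + (0)
Last nonzero remainder: −(7257/64)b² + (36285/32)b − 7257/4. Dividing through by −7257/64 gives the monic gcd b² − 10b + 16.
Then lcm(f, g) = f·g / gcd(f, g); expanding and making the result monic gives the answer.

b⁶ − 12b⁵ − 22b⁴ + 235b³ + 684b² + 10172b − 24288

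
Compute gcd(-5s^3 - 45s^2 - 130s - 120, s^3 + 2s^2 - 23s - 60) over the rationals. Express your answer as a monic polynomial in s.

Euclidean algorithm in ℚ[s]:
  -5s^3 - 45s^2 - 130s - 120 = (-5)(s^3 + 2s^2 - 23s - 60) + (-35s^2 - 245s - 420)
  s^3 + 2s^2 - 23s - 60 = (-(1/35)s + 1/7)(-35s^2 - 245s - 420) + (0)
Last nonzero remainder: -35s^2 - 245s - 420. Dividing through by -35 gives the monic gcd s^2 + 7s + 12.

s^2 + 7s + 12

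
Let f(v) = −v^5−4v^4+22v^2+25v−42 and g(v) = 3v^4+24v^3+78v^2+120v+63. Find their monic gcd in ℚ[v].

v^3+7v^2+19v+21

Apply the Euclidean algorithm:
  −v^5−4v^4+22v^2+25v−42 = (−(1/3)v+4/3)(3v^4+24v^3+78v^2+120v+63) + (−6v^3−42v^2−114v−126)
  3v^4+24v^3+78v^2+120v+63 = (−(1/2)v−1/2)(−6v^3−42v^2−114v−126) + (0)
Last nonzero remainder: −6v^3−42v^2−114v−126. Dividing through by −6 gives the monic gcd v^3+7v^2+19v+21.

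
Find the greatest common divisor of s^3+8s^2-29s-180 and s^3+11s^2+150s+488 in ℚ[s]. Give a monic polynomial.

s+4

By polynomial division,
  s^3+8s^2-29s-180 = (s^3+11s^2+150s+488) + (-3s^2-179s-668)
  s^3+11s^2+150s+488 = (-(1/3)s+146/9)(-3s^2-179s-668) + ((25480/9)s+101920/9)
  -3s^2-179s-668 = (-(27/25480)s-1503/25480)((25480/9)s+101920/9) + (0)
Last nonzero remainder: (25480/9)s+101920/9. Dividing through by 25480/9 gives the monic gcd s+4.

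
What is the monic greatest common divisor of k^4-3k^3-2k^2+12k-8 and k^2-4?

Apply the Euclidean algorithm:
  k^4-3k^3-2k^2+12k-8 = (k^2-3k+2)(k^2-4) + (0)
The last nonzero remainder k^2-4 is already monic.

k^2-4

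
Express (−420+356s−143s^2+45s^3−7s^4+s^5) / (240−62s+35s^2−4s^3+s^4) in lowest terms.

(−28+20s−5s^2+s^3)/(16−2s+s^2)

Apply the Euclidean algorithm:
  s^5−7s^4+45s^3−143s^2+356s−420 = (s−3)(s^4−4s^3+35s^2−62s+240) + (−2s^3+24s^2−70s+300)
  s^4−4s^3+35s^2−62s+240 = (−(1/2)s−4)(−2s^3+24s^2−70s+300) + (96s^2−192s+1440)
  −2s^3+24s^2−70s+300 = (−(1/48)s+5/24)(96s^2−192s+1440) + (0)
Last nonzero remainder: 96s^2−192s+1440. Dividing through by 96 gives the monic gcd s^2−2s+15.
Cancel s^2−2s+15 from numerator and denominator to get the reduced form.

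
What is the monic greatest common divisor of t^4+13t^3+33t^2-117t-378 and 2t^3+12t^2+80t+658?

t+7

By polynomial division,
  t^4+13t^3+33t^2-117t-378 = ((1/2)t+7/2)(2t^3+12t^2+80t+658) + (-49t^2-726t-2681)
  2t^3+12t^2+80t+658 = (-(2/49)t+864/2401)(-49t^2-726t-2681) + ((556606/2401)t+556606/343)
  -49t^2-726t-2681 = (-(117649/556606)t-919583/556606)((556606/2401)t+556606/343) + (0)
Last nonzero remainder: (556606/2401)t+556606/343. Dividing through by 556606/2401 gives the monic gcd t+7.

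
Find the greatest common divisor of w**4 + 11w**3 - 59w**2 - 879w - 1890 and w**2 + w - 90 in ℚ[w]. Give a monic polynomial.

w**2 + w - 90

Repeated division with remainder:
  w**4 + 11w**3 - 59w**2 - 879w - 1890 = (w**2 + 10w + 21)(w**2 + w - 90) + (0)
The last nonzero remainder w**2 + w - 90 is already monic.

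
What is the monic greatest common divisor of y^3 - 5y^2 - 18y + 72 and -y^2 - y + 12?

y^2 + y - 12

Repeated division with remainder:
  y^3 - 5y^2 - 18y + 72 = (-y + 6)(-y^2 - y + 12) + (0)
Last nonzero remainder: -y^2 - y + 12. Dividing through by -1 gives the monic gcd y^2 + y - 12.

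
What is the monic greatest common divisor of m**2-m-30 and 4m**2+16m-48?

By polynomial division,
  m**2-m-30 = (1/4)(4m**2+16m-48) + (-5m-18)
  4m**2+16m-48 = (-(4/5)m-8/25)(-5m-18) + (-1344/25)
  -5m-18 = ((125/1344)m+75/224)(-1344/25) + (0)
The last nonzero remainder is the constant -1344/25, so the polynomials are coprime and gcd = 1.

1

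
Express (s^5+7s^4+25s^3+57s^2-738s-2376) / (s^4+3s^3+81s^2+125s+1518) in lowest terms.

By polynomial division,
  s^5+7s^4+25s^3+57s^2-738s-2376 = (s+4)(s^4+3s^3+81s^2+125s+1518) + (-68s^3-392s^2-2756s-8448)
  s^4+3s^3+81s^2+125s+1518 = (-(1/68)s+47/1156)(-68s^3-392s^2-2756s-8448) + ((16302/289)s^2+(32604/289)s+537966/289)
  -68s^3-392s^2-2756s-8448 = (-(9826/8151)s-36992/8151)((16302/289)s^2+(32604/289)s+537966/289) + (0)
Last nonzero remainder: (16302/289)s^2+(32604/289)s+537966/289. Dividing through by 16302/289 gives the monic gcd s^2+2s+33.
Cancel s^2+2s+33 from numerator and denominator to get the reduced form.

(s^3+5s^2-18s-72)/(s^2+s+46)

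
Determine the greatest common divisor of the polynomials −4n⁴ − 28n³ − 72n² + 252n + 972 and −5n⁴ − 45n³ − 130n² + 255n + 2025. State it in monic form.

By polynomial division,
  −4n⁴ − 28n³ − 72n² + 252n + 972 = (4/5)(−5n⁴ − 45n³ − 130n² + 255n + 2025) + (8n³ + 32n² + 48n − 648)
  −5n⁴ − 45n³ − 130n² + 255n + 2025 = (−(5/8)n − 25/8)(8n³ + 32n² + 48n − 648) + (0)
Last nonzero remainder: 8n³ + 32n² + 48n − 648. Dividing through by 8 gives the monic gcd n³ + 4n² + 6n − 81.

n³ + 4n² + 6n − 81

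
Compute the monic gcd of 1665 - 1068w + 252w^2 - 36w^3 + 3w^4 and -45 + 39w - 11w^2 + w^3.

15 - 8w + w^2

Repeated division with remainder:
  3w^4 - 36w^3 + 252w^2 - 1068w + 1665 = (3w - 3)(w^3 - 11w^2 + 39w - 45) + (102w^2 - 816w + 1530)
  w^3 - 11w^2 + 39w - 45 = ((1/102)w - 1/34)(102w^2 - 816w + 1530) + (0)
Last nonzero remainder: 102w^2 - 816w + 1530. Dividing through by 102 gives the monic gcd w^2 - 8w + 15.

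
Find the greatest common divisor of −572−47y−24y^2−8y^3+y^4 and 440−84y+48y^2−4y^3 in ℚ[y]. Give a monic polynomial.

−11+y

Euclidean algorithm in ℚ[y]:
  y^4−8y^3−24y^2−47y−572 = (−(1/4)y−1)(−4y^3+48y^2−84y+440) + (3y^2−21y−132)
  −4y^3+48y^2−84y+440 = (−(4/3)y+20/3)(3y^2−21y−132) + (−120y+1320)
  3y^2−21y−132 = (−(1/40)y−1/10)(−120y+1320) + (0)
Last nonzero remainder: −120y+1320. Dividing through by −120 gives the monic gcd y−11.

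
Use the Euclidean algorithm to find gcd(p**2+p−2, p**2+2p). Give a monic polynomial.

p+2

Repeated division with remainder:
  p**2+p−2 = (p**2+2p) + (−p−2)
  p**2+2p = (−p)(−p−2) + (0)
Last nonzero remainder: −p−2. Dividing through by −1 gives the monic gcd p+2.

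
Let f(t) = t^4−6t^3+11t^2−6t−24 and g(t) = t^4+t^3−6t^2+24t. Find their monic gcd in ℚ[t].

t^2−3t+6

Repeated division with remainder:
  t^4−6t^3+11t^2−6t−24 = (t^4+t^3−6t^2+24t) + (−7t^3+17t^2−30t−24)
  t^4+t^3−6t^2+24t = (−(1/7)t−24/49)(−7t^3+17t^2−30t−24) + (−(96/49)t^2+(288/49)t−576/49)
  −7t^3+17t^2−30t−24 = ((343/96)t+49/24)(−(96/49)t^2+(288/49)t−576/49) + (0)
Last nonzero remainder: −(96/49)t^2+(288/49)t−576/49. Dividing through by −96/49 gives the monic gcd t^2−3t+6.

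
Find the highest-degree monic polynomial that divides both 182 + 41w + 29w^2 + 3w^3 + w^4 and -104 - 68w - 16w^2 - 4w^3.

13 + 2w + w^2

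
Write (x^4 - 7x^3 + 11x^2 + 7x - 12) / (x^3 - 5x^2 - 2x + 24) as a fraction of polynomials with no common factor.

Apply the Euclidean algorithm:
  x^4 - 7x^3 + 11x^2 + 7x - 12 = (x - 2)(x^3 - 5x^2 - 2x + 24) + (3x^2 - 21x + 36)
  x^3 - 5x^2 - 2x + 24 = ((1/3)x + 2/3)(3x^2 - 21x + 36) + (0)
Last nonzero remainder: 3x^2 - 21x + 36. Dividing through by 3 gives the monic gcd x^2 - 7x + 12.
Cancel x^2 - 7x + 12 from numerator and denominator to get the reduced form.

(x^2 - 1)/(x + 2)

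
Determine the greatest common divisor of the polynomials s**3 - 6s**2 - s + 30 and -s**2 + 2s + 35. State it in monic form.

1

Euclidean algorithm in ℚ[s]:
  s**3 - 6s**2 - s + 30 = (-s + 4)(-s**2 + 2s + 35) + (26s - 110)
  -s**2 + 2s + 35 = (-(1/26)s - 29/338)(26s - 110) + (4320/169)
  26s - 110 = ((2197/2160)s - 1859/432)(4320/169) + (0)
The last nonzero remainder is the constant 4320/169, so the polynomials are coprime and gcd = 1.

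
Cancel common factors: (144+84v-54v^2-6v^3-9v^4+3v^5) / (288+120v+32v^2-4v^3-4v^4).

(6+3v-3v^2)/(12+4v)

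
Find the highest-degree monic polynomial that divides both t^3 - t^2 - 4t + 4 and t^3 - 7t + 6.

t^2 - 3t + 2

By polynomial division,
  t^3 - t^2 - 4t + 4 = (t^3 - 7t + 6) + (-t^2 + 3t - 2)
  t^3 - 7t + 6 = (-t - 3)(-t^2 + 3t - 2) + (0)
Last nonzero remainder: -t^2 + 3t - 2. Dividing through by -1 gives the monic gcd t^2 - 3t + 2.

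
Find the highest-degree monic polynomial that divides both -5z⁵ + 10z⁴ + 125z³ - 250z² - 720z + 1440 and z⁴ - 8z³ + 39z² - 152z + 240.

Euclidean algorithm in ℚ[z]:
  -5z⁵ + 10z⁴ + 125z³ - 250z² - 720z + 1440 = (-5z - 30)(z⁴ - 8z³ + 39z² - 152z + 240) + (80z³ + 160z² - 4080z + 8640)
  z⁴ - 8z³ + 39z² - 152z + 240 = ((1/80)z - 1/8)(80z³ + 160z² - 4080z + 8640) + (110z² - 770z + 1320)
  80z³ + 160z² - 4080z + 8640 = ((8/11)z + 72/11)(110z² - 770z + 1320) + (0)
Last nonzero remainder: 110z² - 770z + 1320. Dividing through by 110 gives the monic gcd z² - 7z + 12.

z² - 7z + 12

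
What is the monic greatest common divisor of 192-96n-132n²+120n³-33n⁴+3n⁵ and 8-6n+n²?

Euclidean algorithm in ℚ[n]:
  3n⁵-33n⁴+120n³-132n²-96n+192 = (3n³-15n²+6n+24)(n²-6n+8) + (0)
The last nonzero remainder n²-6n+8 is already monic.

8-6n+n²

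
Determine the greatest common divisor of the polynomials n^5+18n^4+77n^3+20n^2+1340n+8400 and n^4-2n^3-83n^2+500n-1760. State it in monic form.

n^2-5n+20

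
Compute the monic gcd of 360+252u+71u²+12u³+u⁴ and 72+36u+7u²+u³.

By polynomial division,
  u⁴+12u³+71u²+252u+360 = (u+5)(u³+7u²+36u+72) + (0)
The last nonzero remainder u³+7u²+36u+72 is already monic.

72+36u+7u²+u³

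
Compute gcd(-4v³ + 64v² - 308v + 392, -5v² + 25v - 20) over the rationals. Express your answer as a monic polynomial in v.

1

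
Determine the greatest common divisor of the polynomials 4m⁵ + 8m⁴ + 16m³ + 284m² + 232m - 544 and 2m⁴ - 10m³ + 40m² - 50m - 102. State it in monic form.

m² - 3m + 17

By polynomial division,
  4m⁵ + 8m⁴ + 16m³ + 284m² + 232m - 544 = (2m + 14)(2m⁴ - 10m³ + 40m² - 50m - 102) + (76m³ - 176m² + 1136m + 884)
  2m⁴ - 10m³ + 40m² - 50m - 102 = ((1/38)m - 51/722)(76m³ - 176m² + 1136m + 884) + (-(840/361)m² + (2520/361)m - 14280/361)
  76m³ - 176m² + 1136m + 884 = (-(6859/210)m - 4693/210)(-(840/361)m² + (2520/361)m - 14280/361) + (0)
Last nonzero remainder: -(840/361)m² + (2520/361)m - 14280/361. Dividing through by -840/361 gives the monic gcd m² - 3m + 17.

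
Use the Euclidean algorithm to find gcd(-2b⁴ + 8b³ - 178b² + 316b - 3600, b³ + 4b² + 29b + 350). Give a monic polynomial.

b² - 3b + 50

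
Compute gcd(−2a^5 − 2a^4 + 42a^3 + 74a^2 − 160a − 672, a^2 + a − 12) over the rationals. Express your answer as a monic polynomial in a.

a^2 + a − 12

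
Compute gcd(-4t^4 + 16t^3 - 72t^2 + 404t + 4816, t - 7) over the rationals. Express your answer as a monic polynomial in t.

t - 7

Repeated division with remainder:
  -4t^4 + 16t^3 - 72t^2 + 404t + 4816 = (-4t^3 - 12t^2 - 156t - 688)(t - 7) + (0)
The last nonzero remainder t - 7 is already monic.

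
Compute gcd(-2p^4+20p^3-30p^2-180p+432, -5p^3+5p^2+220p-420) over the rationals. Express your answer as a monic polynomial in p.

Apply the Euclidean algorithm:
  -2p^4+20p^3-30p^2-180p+432 = ((2/5)p-18/5)(-5p^3+5p^2+220p-420) + (-100p^2+780p-1080)
  -5p^3+5p^2+220p-420 = ((1/20)p+17/50)(-100p^2+780p-1080) + ((44/5)p-264/5)
  -100p^2+780p-1080 = (-(125/11)p+225/11)((44/5)p-264/5) + (0)
Last nonzero remainder: (44/5)p-264/5. Dividing through by 44/5 gives the monic gcd p-6.

p-6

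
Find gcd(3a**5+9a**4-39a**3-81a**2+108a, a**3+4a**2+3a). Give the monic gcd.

Apply the Euclidean algorithm:
  3a**5+9a**4-39a**3-81a**2+108a = (3a**2-3a-36)(a**3+4a**2+3a) + (72a**2+216a)
  a**3+4a**2+3a = ((1/72)a+1/72)(72a**2+216a) + (0)
Last nonzero remainder: 72a**2+216a. Dividing through by 72 gives the monic gcd a**2+3a.

a**2+3a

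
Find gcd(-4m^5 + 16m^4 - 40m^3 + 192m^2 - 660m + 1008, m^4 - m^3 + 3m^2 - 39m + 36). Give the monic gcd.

By polynomial division,
  -4m^5 + 16m^4 - 40m^3 + 192m^2 - 660m + 1008 = (-4m + 12)(m^4 - m^3 + 3m^2 - 39m + 36) + (-16m^3 - 48m + 576)
  m^4 - m^3 + 3m^2 - 39m + 36 = (-(1/16)m + 1/16)(-16m^3 - 48m + 576) + (0)
Last nonzero remainder: -16m^3 - 48m + 576. Dividing through by -16 gives the monic gcd m^3 + 3m - 36.

m^3 + 3m - 36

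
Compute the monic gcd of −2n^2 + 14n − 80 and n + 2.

1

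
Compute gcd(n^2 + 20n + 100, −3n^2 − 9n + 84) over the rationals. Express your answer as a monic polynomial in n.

1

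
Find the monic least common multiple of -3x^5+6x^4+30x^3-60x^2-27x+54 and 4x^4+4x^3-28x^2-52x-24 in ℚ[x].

Euclidean algorithm in ℚ[x]:
  -3x^5+6x^4+30x^3-60x^2-27x+54 = (-(3/4)x+9/4)(4x^4+4x^3-28x^2-52x-24) + (-36x^2+72x+108)
  4x^4+4x^3-28x^2-52x-24 = (-(1/9)x^2-(1/3)x-2/9)(-36x^2+72x+108) + (0)
Last nonzero remainder: -36x^2+72x+108. Dividing through by -36 gives the monic gcd x^2-2x-3.
Then lcm(f, g) = f·g / gcd(f, g); expanding and making the result monic gives the answer.

x^7+x^6-14x^5-14x^4+49x^3+49x^2-36x-36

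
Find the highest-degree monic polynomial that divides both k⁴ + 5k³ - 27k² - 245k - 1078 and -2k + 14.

k - 7

Euclidean algorithm in ℚ[k]:
  k⁴ + 5k³ - 27k² - 245k - 1078 = (-(1/2)k³ - 6k² - (57/2)k - 77)(-2k + 14) + (0)
Last nonzero remainder: -2k + 14. Dividing through by -2 gives the monic gcd k - 7.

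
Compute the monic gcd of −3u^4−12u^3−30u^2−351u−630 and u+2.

u+2

Apply the Euclidean algorithm:
  −3u^4−12u^3−30u^2−351u−630 = (−3u^3−6u^2−18u−315)(u+2) + (0)
The last nonzero remainder u+2 is already monic.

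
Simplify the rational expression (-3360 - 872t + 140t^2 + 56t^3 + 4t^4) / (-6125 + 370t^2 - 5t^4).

By polynomial division,
  4t^4 + 56t^3 + 140t^2 - 872t - 3360 = (-4/5)(-5t^4 + 370t^2 - 6125) + (56t^3 + 436t^2 - 872t - 8260)
  -5t^4 + 370t^2 - 6125 = (-(5/56)t + 545/784)(56t^3 + 436t^2 - 872t - 8260) + (-(2145/196)t^2 - (6435/49)t - 10725/28)
  56t^3 + 436t^2 - 872t - 8260 = (-(10976/2145)t + 46256/2145)(-(2145/196)t^2 - (6435/49)t - 10725/28) + (0)
Last nonzero remainder: -(2145/196)t^2 - (6435/49)t - 10725/28. Dividing through by -2145/196 gives the monic gcd t^2 + 12t + 35.
Cancel t^2 + 12t + 35 from numerator and denominator to get the reduced form.

(96 - 8t - 4t^2)/(175 - 60t + 5t^2)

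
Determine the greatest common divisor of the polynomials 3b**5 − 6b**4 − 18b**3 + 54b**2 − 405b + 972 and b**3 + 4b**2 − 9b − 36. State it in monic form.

b**2 + b − 12

Euclidean algorithm in ℚ[b]:
  3b**5 − 6b**4 − 18b**3 + 54b**2 − 405b + 972 = (3b**2 − 18b + 81)(b**3 + 4b**2 − 9b − 36) + (−324b**2 − 324b + 3888)
  b**3 + 4b**2 − 9b − 36 = (−(1/324)b − 1/108)(−324b**2 − 324b + 3888) + (0)
Last nonzero remainder: −324b**2 − 324b + 3888. Dividing through by −324 gives the monic gcd b**2 + b − 12.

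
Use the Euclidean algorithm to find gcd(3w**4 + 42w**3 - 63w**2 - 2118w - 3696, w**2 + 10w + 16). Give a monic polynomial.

w**2 + 10w + 16

Apply the Euclidean algorithm:
  3w**4 + 42w**3 - 63w**2 - 2118w - 3696 = (3w**2 + 12w - 231)(w**2 + 10w + 16) + (0)
The last nonzero remainder w**2 + 10w + 16 is already monic.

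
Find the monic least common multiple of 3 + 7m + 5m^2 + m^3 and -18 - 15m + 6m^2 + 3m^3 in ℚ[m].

-6 - 11m - 3m^2 + 3m^3 + m^4

Apply the Euclidean algorithm:
  m^3 + 5m^2 + 7m + 3 = (1/3)(3m^3 + 6m^2 - 15m - 18) + (3m^2 + 12m + 9)
  3m^3 + 6m^2 - 15m - 18 = (m - 2)(3m^2 + 12m + 9) + (0)
Last nonzero remainder: 3m^2 + 12m + 9. Dividing through by 3 gives the monic gcd m^2 + 4m + 3.
Then lcm(f, g) = f·g / gcd(f, g); expanding and making the result monic gives the answer.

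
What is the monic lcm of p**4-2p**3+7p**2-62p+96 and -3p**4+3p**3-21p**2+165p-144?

p**5-3p**4+9p**3-69p**2+158p-96

Apply the Euclidean algorithm:
  p**4-2p**3+7p**2-62p+96 = (-1/3)(-3p**4+3p**3-21p**2+165p-144) + (-p**3-7p+48)
  -3p**4+3p**3-21p**2+165p-144 = (3p-3)(-p**3-7p+48) + (0)
Last nonzero remainder: -p**3-7p+48. Dividing through by -1 gives the monic gcd p**3+7p-48.
Then lcm(f, g) = f·g / gcd(f, g); expanding and making the result monic gives the answer.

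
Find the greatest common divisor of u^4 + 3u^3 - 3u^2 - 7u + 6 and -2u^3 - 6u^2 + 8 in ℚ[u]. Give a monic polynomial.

u^2 + u - 2

Repeated division with remainder:
  u^4 + 3u^3 - 3u^2 - 7u + 6 = (-(1/2)u)(-2u^3 - 6u^2 + 8) + (-3u^2 - 3u + 6)
  -2u^3 - 6u^2 + 8 = ((2/3)u + 4/3)(-3u^2 - 3u + 6) + (0)
Last nonzero remainder: -3u^2 - 3u + 6. Dividing through by -3 gives the monic gcd u^2 + u - 2.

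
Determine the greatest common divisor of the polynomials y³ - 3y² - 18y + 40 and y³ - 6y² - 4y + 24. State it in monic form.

y - 2

Repeated division with remainder:
  y³ - 3y² - 18y + 40 = (y³ - 6y² - 4y + 24) + (3y² - 14y + 16)
  y³ - 6y² - 4y + 24 = ((1/3)y - 4/9)(3y² - 14y + 16) + (-(140/9)y + 280/9)
  3y² - 14y + 16 = (-(27/140)y + 18/35)(-(140/9)y + 280/9) + (0)
Last nonzero remainder: -(140/9)y + 280/9. Dividing through by -140/9 gives the monic gcd y - 2.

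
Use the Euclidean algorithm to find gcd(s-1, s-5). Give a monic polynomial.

1

Euclidean algorithm in ℚ[s]:
  s-1 = (s-5) + (4)
  s-5 = ((1/4)s-5/4)(4) + (0)
The last nonzero remainder is the constant 4, so the polynomials are coprime and gcd = 1.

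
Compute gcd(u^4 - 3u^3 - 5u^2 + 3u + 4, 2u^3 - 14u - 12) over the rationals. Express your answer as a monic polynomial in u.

u + 1

By polynomial division,
  u^4 - 3u^3 - 5u^2 + 3u + 4 = ((1/2)u - 3/2)(2u^3 - 14u - 12) + (2u^2 - 12u - 14)
  2u^3 - 14u - 12 = (u + 6)(2u^2 - 12u - 14) + (72u + 72)
  2u^2 - 12u - 14 = ((1/36)u - 7/36)(72u + 72) + (0)
Last nonzero remainder: 72u + 72. Dividing through by 72 gives the monic gcd u + 1.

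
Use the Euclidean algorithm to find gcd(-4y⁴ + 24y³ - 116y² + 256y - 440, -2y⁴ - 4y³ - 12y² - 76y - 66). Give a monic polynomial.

y² - 2y + 11

Apply the Euclidean algorithm:
  -4y⁴ + 24y³ - 116y² + 256y - 440 = (2)(-2y⁴ - 4y³ - 12y² - 76y - 66) + (32y³ - 92y² + 408y - 308)
  -2y⁴ - 4y³ - 12y² - 76y - 66 = (-(1/16)y - 39/128)(32y³ - 92y² + 408y - 308) + (-(465/32)y² + (465/16)y - 5115/32)
  32y³ - 92y² + 408y - 308 = (-(1024/465)y + 896/465)(-(465/32)y² + (465/16)y - 5115/32) + (0)
Last nonzero remainder: -(465/32)y² + (465/16)y - 5115/32. Dividing through by -465/32 gives the monic gcd y² - 2y + 11.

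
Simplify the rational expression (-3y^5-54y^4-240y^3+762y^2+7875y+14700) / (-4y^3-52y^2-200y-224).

(3y^3+21y^2-75y-525)/(4y+8)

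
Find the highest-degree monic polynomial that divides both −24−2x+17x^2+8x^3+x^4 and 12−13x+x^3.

−4+3x+x^2

Euclidean algorithm in ℚ[x]:
  x^4+8x^3+17x^2−2x−24 = (x+8)(x^3−13x+12) + (30x^2+90x−120)
  x^3−13x+12 = ((1/30)x−1/10)(30x^2+90x−120) + (0)
Last nonzero remainder: 30x^2+90x−120. Dividing through by 30 gives the monic gcd x^2+3x−4.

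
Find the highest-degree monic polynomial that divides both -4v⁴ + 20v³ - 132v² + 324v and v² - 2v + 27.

By polynomial division,
  -4v⁴ + 20v³ - 132v² + 324v = (-4v² + 12v)(v² - 2v + 27) + (0)
The last nonzero remainder v² - 2v + 27 is already monic.

v² - 2v + 27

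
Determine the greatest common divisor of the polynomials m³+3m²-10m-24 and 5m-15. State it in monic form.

m-3

Repeated division with remainder:
  m³+3m²-10m-24 = ((1/5)m²+(6/5)m+8/5)(5m-15) + (0)
Last nonzero remainder: 5m-15. Dividing through by 5 gives the monic gcd m-3.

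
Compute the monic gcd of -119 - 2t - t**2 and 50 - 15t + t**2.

1

Repeated division with remainder:
  -t**2 - 2t - 119 = (-1)(t**2 - 15t + 50) + (-17t - 69)
  t**2 - 15t + 50 = (-(1/17)t + 324/289)(-17t - 69) + (36806/289)
  -17t - 69 = (-(4913/36806)t - 19941/36806)(36806/289) + (0)
The last nonzero remainder is the constant 36806/289, so the polynomials are coprime and gcd = 1.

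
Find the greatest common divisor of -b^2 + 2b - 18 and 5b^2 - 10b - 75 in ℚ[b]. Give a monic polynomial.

Apply the Euclidean algorithm:
  -b^2 + 2b - 18 = (-1/5)(5b^2 - 10b - 75) + (-33)
  5b^2 - 10b - 75 = (-(5/33)b^2 + (10/33)b + 25/11)(-33) + (0)
The last nonzero remainder is the constant -33, so the polynomials are coprime and gcd = 1.

1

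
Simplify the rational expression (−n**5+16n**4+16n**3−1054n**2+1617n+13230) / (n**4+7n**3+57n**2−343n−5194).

Apply the Euclidean algorithm:
  −n**5+16n**4+16n**3−1054n**2+1617n+13230 = (−n+23)(n**4+7n**3+57n**2−343n−5194) + (−88n**3−2708n**2+4312n+132692)
  n**4+7n**3+57n**2−343n−5194 = (−(1/88)n+523/1936)(−88n**3−2708n**2+4312n+132692) + ((405375/484)n**2−19863375/484)
  −88n**3−2708n**2+4312n+132692 = (−(42592/405375)n−1310672/405375)((405375/484)n**2−19863375/484) + (0)
Last nonzero remainder: (405375/484)n**2−19863375/484. Dividing through by 405375/484 gives the monic gcd n**2−49.
Cancel n**2−49 from numerator and denominator to get the reduced form.

(−n**3+16n**2−33n−270)/(n**2+7n+106)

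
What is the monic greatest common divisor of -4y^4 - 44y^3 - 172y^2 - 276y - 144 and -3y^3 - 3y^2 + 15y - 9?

y + 3

By polynomial division,
  -4y^4 - 44y^3 - 172y^2 - 276y - 144 = ((4/3)y + 40/3)(-3y^3 - 3y^2 + 15y - 9) + (-152y^2 - 464y - 24)
  -3y^3 - 3y^2 + 15y - 9 = ((3/152)y - 117/2888)(-152y^2 - 464y - 24) + (-(1200/361)y - 3600/361)
  -152y^2 - 464y - 24 = ((6859/150)y + 361/150)(-(1200/361)y - 3600/361) + (0)
Last nonzero remainder: -(1200/361)y - 3600/361. Dividing through by -1200/361 gives the monic gcd y + 3.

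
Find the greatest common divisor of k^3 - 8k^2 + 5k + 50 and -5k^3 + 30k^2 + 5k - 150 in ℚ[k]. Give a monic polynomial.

k^2 - 3k - 10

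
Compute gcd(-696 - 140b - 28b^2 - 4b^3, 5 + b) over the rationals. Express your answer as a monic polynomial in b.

1

Euclidean algorithm in ℚ[b]:
  -4b^3 - 28b^2 - 140b - 696 = (-4b^2 - 8b - 100)(b + 5) + (-196)
  b + 5 = (-(1/196)b - 5/196)(-196) + (0)
The last nonzero remainder is the constant -196, so the polynomials are coprime and gcd = 1.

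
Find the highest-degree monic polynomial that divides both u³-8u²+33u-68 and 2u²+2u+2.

Repeated division with remainder:
  u³-8u²+33u-68 = ((1/2)u-9/2)(2u²+2u+2) + (41u-59)
  2u²+2u+2 = ((2/41)u+200/1681)(41u-59) + (15162/1681)
  41u-59 = ((68921/15162)u-99179/15162)(15162/1681) + (0)
The last nonzero remainder is the constant 15162/1681, so the polynomials are coprime and gcd = 1.

1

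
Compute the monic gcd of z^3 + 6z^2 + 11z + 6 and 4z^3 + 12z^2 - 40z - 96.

Euclidean algorithm in ℚ[z]:
  z^3 + 6z^2 + 11z + 6 = (1/4)(4z^3 + 12z^2 - 40z - 96) + (3z^2 + 21z + 30)
  4z^3 + 12z^2 - 40z - 96 = ((4/3)z - 16/3)(3z^2 + 21z + 30) + (32z + 64)
  3z^2 + 21z + 30 = ((3/32)z + 15/32)(32z + 64) + (0)
Last nonzero remainder: 32z + 64. Dividing through by 32 gives the monic gcd z + 2.

z + 2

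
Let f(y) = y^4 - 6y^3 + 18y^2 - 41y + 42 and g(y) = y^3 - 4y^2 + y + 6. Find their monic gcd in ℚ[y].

y^2 - 5y + 6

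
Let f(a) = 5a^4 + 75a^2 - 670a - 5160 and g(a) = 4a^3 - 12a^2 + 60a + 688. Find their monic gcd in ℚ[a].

a + 4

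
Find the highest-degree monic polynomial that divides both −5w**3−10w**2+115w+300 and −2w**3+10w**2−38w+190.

w−5

Apply the Euclidean algorithm:
  −5w**3−10w**2+115w+300 = (5/2)(−2w**3+10w**2−38w+190) + (−35w**2+210w−175)
  −2w**3+10w**2−38w+190 = ((2/35)w+2/35)(−35w**2+210w−175) + (−40w+200)
  −35w**2+210w−175 = ((7/8)w−7/8)(−40w+200) + (0)
Last nonzero remainder: −40w+200. Dividing through by −40 gives the monic gcd w−5.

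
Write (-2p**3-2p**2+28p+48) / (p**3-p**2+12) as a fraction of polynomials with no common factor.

(-2p**2+2p+24)/(p**2-3p+6)

Apply the Euclidean algorithm:
  -2p**3-2p**2+28p+48 = (-2)(p**3-p**2+12) + (-4p**2+28p+72)
  p**3-p**2+12 = (-(1/4)p-3/2)(-4p**2+28p+72) + (60p+120)
  -4p**2+28p+72 = (-(1/15)p+3/5)(60p+120) + (0)
Last nonzero remainder: 60p+120. Dividing through by 60 gives the monic gcd p+2.
Cancel p+2 from numerator and denominator to get the reduced form.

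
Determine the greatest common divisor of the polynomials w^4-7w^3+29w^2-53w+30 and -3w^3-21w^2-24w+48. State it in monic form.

w-1

Euclidean algorithm in ℚ[w]:
  w^4-7w^3+29w^2-53w+30 = (-(1/3)w+14/3)(-3w^3-21w^2-24w+48) + (119w^2+75w-194)
  -3w^3-21w^2-24w+48 = (-(3/119)w-2274/14161)(119w^2+75w-194) + (-(238572/14161)w+238572/14161)
  119w^2+75w-194 = (-(1685159/238572)w-1373617/119286)(-(238572/14161)w+238572/14161) + (0)
Last nonzero remainder: -(238572/14161)w+238572/14161. Dividing through by -238572/14161 gives the monic gcd w-1.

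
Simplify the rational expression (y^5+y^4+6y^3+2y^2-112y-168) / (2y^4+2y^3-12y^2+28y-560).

Apply the Euclidean algorithm:
  y^5+y^4+6y^3+2y^2-112y-168 = ((1/2)y)(2y^4+2y^3-12y^2+28y-560) + (12y^3-12y^2+168y-168)
  2y^4+2y^3-12y^2+28y-560 = ((1/6)y+1/3)(12y^3-12y^2+168y-168) + (-36y^2-504)
  12y^3-12y^2+168y-168 = (-(1/3)y+1/3)(-36y^2-504) + (0)
Last nonzero remainder: -36y^2-504. Dividing through by -36 gives the monic gcd y^2+14.
Cancel y^2+14 from numerator and denominator to get the reduced form.

(y^3+y^2-8y-12)/(2y^2+2y-40)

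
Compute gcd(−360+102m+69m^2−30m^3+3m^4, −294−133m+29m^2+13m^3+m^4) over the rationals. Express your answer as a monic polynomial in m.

Repeated division with remainder:
  3m^4−30m^3+69m^2+102m−360 = (3)(m^4+13m^3+29m^2−133m−294) + (−69m^3−18m^2+501m+522)
  m^4+13m^3+29m^2−133m−294 = (−(1/69)m−293/1587)(−69m^3−18m^2+501m+522) + ((17424/529)m^2−(17424/529)m−104544/529)
  −69m^3−18m^2+501m+522 = (−(12167/5808)m−15341/5808)((17424/529)m^2−(17424/529)m−104544/529) + (0)
Last nonzero remainder: (17424/529)m^2−(17424/529)m−104544/529. Dividing through by 17424/529 gives the monic gcd m^2−m−6.

−6−m+m^2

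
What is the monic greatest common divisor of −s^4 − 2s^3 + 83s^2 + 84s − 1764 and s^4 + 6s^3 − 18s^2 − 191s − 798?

By polynomial division,
  −s^4 − 2s^3 + 83s^2 + 84s − 1764 = (−1)(s^4 + 6s^3 − 18s^2 − 191s − 798) + (4s^3 + 65s^2 − 107s − 2562)
  s^4 + 6s^3 − 18s^2 − 191s − 798 = ((1/4)s − 41/16)(4s^3 + 65s^2 − 107s − 2562) + ((2805/16)s^2 + (2805/16)s − 58905/8)
  4s^3 + 65s^2 − 107s − 2562 = ((64/2805)s + 976/2805)((2805/16)s^2 + (2805/16)s − 58905/8) + (0)
Last nonzero remainder: (2805/16)s^2 + (2805/16)s − 58905/8. Dividing through by 2805/16 gives the monic gcd s^2 + s − 42.

s^2 + s − 42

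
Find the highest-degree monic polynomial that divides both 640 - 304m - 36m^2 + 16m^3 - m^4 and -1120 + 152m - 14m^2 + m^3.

-10 + m

By polynomial division,
  -m^4 + 16m^3 - 36m^2 - 304m + 640 = (-m + 2)(m^3 - 14m^2 + 152m - 1120) + (144m^2 - 1728m + 2880)
  m^3 - 14m^2 + 152m - 1120 = ((1/144)m - 1/72)(144m^2 - 1728m + 2880) + (108m - 1080)
  144m^2 - 1728m + 2880 = ((4/3)m - 8/3)(108m - 1080) + (0)
Last nonzero remainder: 108m - 1080. Dividing through by 108 gives the monic gcd m - 10.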